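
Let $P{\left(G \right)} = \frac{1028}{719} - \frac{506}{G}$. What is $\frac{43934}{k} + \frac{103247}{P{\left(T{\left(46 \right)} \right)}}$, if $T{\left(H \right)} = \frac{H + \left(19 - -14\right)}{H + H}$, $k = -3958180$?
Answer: $- \frac{5803585891590961}{33040586937420} \approx -175.65$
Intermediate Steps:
$T{\left(H \right)} = \frac{33 + H}{2 H}$ ($T{\left(H \right)} = \frac{H + \left(19 + 14\right)}{2 H} = \left(H + 33\right) \frac{1}{2 H} = \left(33 + H\right) \frac{1}{2 H} = \frac{33 + H}{2 H}$)
$P{\left(G \right)} = \frac{1028}{719} - \frac{506}{G}$ ($P{\left(G \right)} = 1028 \cdot \frac{1}{719} - \frac{506}{G} = \frac{1028}{719} - \frac{506}{G}$)
$\frac{43934}{k} + \frac{103247}{P{\left(T{\left(46 \right)} \right)}} = \frac{43934}{-3958180} + \frac{103247}{\frac{1028}{719} - \frac{506}{\frac{1}{2} \cdot \frac{1}{46} \left(33 + 46\right)}} = 43934 \left(- \frac{1}{3958180}\right) + \frac{103247}{\frac{1028}{719} - \frac{506}{\frac{1}{2} \cdot \frac{1}{46} \cdot 79}} = - \frac{21967}{1979090} + \frac{103247}{\frac{1028}{719} - \frac{506}{\frac{79}{92}}} = - \frac{21967}{1979090} + \frac{103247}{\frac{1028}{719} - \frac{46552}{79}} = - \frac{21967}{1979090} + \frac{103247}{- \frac{33389676}{56801}} = - \frac{21967}{1979090} + 103247 \left(- \frac{56801}{33389676}\right) = - \frac{21967}{1979090} - \frac{5864532847}{33389676} = - \frac{5803585891590961}{33040586937420}$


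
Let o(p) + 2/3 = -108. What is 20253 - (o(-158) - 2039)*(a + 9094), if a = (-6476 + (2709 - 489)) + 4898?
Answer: 62789807/3 ≈ 2.0930e+7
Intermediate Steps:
o(p) = -326/3 (o(p) = -2/3 - 108 = -326/3)
a = 642 (a = (-6476 + 2220) + 4898 = -4256 + 4898 = 642)
20253 - (o(-158) - 2039)*(a + 9094) = 20253 - (-326/3 - 2039)*(642 + 9094) = 20253 - (-6443)*9736/3 = 20253 - 1*(-62729048/3) = 20253 + 62729048/3 = 62789807/3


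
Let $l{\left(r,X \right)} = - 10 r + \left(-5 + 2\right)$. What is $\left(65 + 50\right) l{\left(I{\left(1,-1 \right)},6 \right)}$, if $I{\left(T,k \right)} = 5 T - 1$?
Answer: $-4945$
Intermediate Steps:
$I{\left(T,k \right)} = -1 + 5 T$
$l{\left(r,X \right)} = -3 - 10 r$ ($l{\left(r,X \right)} = - 10 r - 3 = -3 - 10 r$)
$\left(65 + 50\right) l{\left(I{\left(1,-1 \right)},6 \right)} = \left(65 + 50\right) \left(-3 - 10 \left(-1 + 5 \cdot 1\right)\right) = 115 \left(-3 - 10 \left(-1 + 5\right)\right) = 115 \left(-3 - 40\right) = 115 \left(-43\right) = -4945$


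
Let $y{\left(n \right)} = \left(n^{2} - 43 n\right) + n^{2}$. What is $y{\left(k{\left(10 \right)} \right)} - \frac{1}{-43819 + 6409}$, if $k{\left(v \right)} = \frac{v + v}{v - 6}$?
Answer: $- \frac{6172649}{37410} \approx -165.0$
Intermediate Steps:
$k{\left(v \right)} = \frac{2 v}{-6 + v}$
$y{\left(n \right)} = - 43 n + 2 n^{2}$
$y{\left(k{\left(10 \right)} \right)} - \frac{1}{-43819 + 6409} = 2 \cdot 10 \frac{1}{-6 + 10} \left(-43 + 2 \cdot 2 \cdot 10 \frac{1}{-6 + 10}\right) - \frac{1}{-43819 + 6409} = 2 \cdot 10 \cdot \frac{1}{4} \left(-43 + 2 \cdot 2 \cdot 10 \cdot \frac{1}{4}\right) - \frac{1}{-37410} = 2 \cdot 10 \cdot \frac{1}{4} \left(-43 + 2 \cdot 2 \cdot 10 \cdot \frac{1}{4}\right) - - \frac{1}{37410} = 5 \left(-43 + 2 \cdot 5\right) + \frac{1}{37410} = 5 \left(-43 + 10\right) + \frac{1}{37410} = 5 \left(-33\right) + \frac{1}{37410} = -165 + \frac{1}{37410} = - \frac{6172649}{37410}$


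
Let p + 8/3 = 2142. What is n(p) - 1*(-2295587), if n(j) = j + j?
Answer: 6899597/3 ≈ 2.2999e+6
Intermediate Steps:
p = 6418/3 (p = -8/3 + 2142 = 6418/3 ≈ 2139.3)
n(j) = 2*j
n(p) - 1*(-2295587) = 2*(6418/3) - 1*(-2295587) = 12836/3 + 2295587 = 6899597/3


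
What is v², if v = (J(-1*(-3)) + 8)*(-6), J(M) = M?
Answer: 4356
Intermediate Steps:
v = -66 (v = (-1*(-3) + 8)*(-6) = (3 + 8)*(-6) = 11*(-6) = -66)
v² = (-66)² = 4356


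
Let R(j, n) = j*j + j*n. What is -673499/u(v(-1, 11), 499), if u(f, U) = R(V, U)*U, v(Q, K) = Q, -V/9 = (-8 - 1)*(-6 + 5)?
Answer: 673499/16895142 ≈ 0.039863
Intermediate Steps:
V = -81 (V = -9*(-8 - 1)*(-6 + 5) = -(-81)*(-1) = -9*9 = -81)
R(j, n) = j² + j*n
u(f, U) = U*(6561 - 81*U) (u(f, U) = (-81*(-81 + U))*U = (6561 - 81*U)*U = U*(6561 - 81*U))
-673499/u(v(-1, 11), 499) = -673499*1/(40419*(81 - 1*499)) = -673499*1/(40419*(81 - 499)) = -673499/(81*499*(-418)) = -673499/(-16895142) = -673499*(-1/16895142) = 673499/16895142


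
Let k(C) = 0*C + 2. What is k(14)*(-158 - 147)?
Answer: -610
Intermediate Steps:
k(C) = 2 (k(C) = 0 + 2 = 2)
k(14)*(-158 - 147) = 2*(-158 - 147) = 2*(-305) = -610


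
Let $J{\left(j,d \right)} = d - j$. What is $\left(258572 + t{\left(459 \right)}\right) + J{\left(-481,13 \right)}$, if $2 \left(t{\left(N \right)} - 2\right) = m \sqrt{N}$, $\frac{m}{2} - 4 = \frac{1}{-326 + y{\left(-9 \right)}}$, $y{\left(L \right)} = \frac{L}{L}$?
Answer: $259068 + \frac{3897 \sqrt{51}}{325} \approx 2.5915 \cdot 10^{5}$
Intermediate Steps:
$y{\left(L \right)} = 1$
$m = \frac{2598}{325}$ ($m = 8 + \frac{2}{-326 + 1} = 8 + \frac{2}{-325} = 8 + 2 \left(- \frac{1}{325}\right) = 8 - \frac{2}{325} = \frac{2598}{325} \approx 7.9938$)
$t{\left(N \right)} = 2 + \frac{1299 \sqrt{N}}{325}$ ($t{\left(N \right)} = 2 + \frac{\frac{2598}{325} \sqrt{N}}{2} = 2 + \frac{1299 \sqrt{N}}{325}$)
$\left(258572 + t{\left(459 \right)}\right) + J{\left(-481,13 \right)} = \left(258572 + \left(2 + \frac{1299 \sqrt{459}}{325}\right)\right) + \left(13 - -481\right) = \left(258572 + \left(2 + \frac{1299 \cdot 3 \sqrt{51}}{325}\right)\right) + \left(13 + 481\right) = \left(258572 + \left(2 + \frac{3897 \sqrt{51}}{325}\right)\right) + 494 = \left(258574 + \frac{3897 \sqrt{51}}{325}\right) + 494 = 259068 + \frac{3897 \sqrt{51}}{325}$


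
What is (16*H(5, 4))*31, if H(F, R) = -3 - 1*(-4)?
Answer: 496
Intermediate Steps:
H(F, R) = 1 (H(F, R) = -3 + 4 = 1)
(16*H(5, 4))*31 = (16*1)*31 = 16*31 = 496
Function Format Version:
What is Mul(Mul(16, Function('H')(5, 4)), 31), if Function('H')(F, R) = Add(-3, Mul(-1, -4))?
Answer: 496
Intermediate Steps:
Function('H')(F, R) = 1 (Function('H')(F, R) = Add(-3, 4) = 1)
Mul(Mul(16, Function('H')(5, 4)), 31) = Mul(Mul(16, 1), 31) = Mul(16, 31) = 496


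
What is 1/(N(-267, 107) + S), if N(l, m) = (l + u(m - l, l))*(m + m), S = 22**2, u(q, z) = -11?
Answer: -1/59008 ≈ -1.6947e-5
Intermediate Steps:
S = 484
N(l, m) = 2*m*(-11 + l) (N(l, m) = (l - 11)*(m + m) = (-11 + l)*(2*m) = 2*m*(-11 + l))
1/(N(-267, 107) + S) = 1/(2*107*(-11 - 267) + 484) = 1/(2*107*(-278) + 484) = 1/(-59492 + 484) = 1/(-59008) = -1/59008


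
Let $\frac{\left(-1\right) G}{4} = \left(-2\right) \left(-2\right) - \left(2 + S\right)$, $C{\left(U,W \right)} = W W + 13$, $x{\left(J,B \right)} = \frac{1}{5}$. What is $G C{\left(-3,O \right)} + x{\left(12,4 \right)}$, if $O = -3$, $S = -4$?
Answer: $- \frac{2639}{5} \approx -527.8$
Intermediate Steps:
$x{\left(J,B \right)} = \frac{1}{5}$
$C{\left(U,W \right)} = 13 + W^{2}$ ($C{\left(U,W \right)} = W^{2} + 13 = 13 + W^{2}$)
$G = -24$ ($G = - 4 \left(\left(-2\right) \left(-2\right) - -2\right) = - 4 \left(4 + \left(-2 + 4\right)\right) = - 4 \left(4 + 2\right) = \left(-4\right) 6 = -24$)
$G C{\left(-3,O \right)} + x{\left(12,4 \right)} = - 24 \left(13 + \left(-3\right)^{2}\right) + \frac{1}{5} = - 24 \left(13 + 9\right) + \frac{1}{5} = \left(-24\right) 22 + \frac{1}{5} = -528 + \frac{1}{5} = - \frac{2639}{5}$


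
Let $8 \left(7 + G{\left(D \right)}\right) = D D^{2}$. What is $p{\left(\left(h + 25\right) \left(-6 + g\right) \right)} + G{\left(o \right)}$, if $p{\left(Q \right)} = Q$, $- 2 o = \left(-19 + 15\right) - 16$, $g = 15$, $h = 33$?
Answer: $640$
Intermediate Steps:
$o = 10$ ($o = - \frac{\left(-19 + 15\right) - 16}{2} = - \frac{-4 - 16}{2} = \left(- \frac{1}{2}\right) \left(-20\right) = 10$)
$G{\left(D \right)} = -7 + \frac{D^{3}}{8}$ ($G{\left(D \right)} = -7 + \frac{D D^{2}}{8} = -7 + \frac{D^{3}}{8}$)
$p{\left(\left(h + 25\right) \left(-6 + g\right) \right)} + G{\left(o \right)} = \left(33 + 25\right) \left(-6 + 15\right) - \left(7 - \frac{10^{3}}{8}\right) = 58 \cdot 9 + \left(-7 + \frac{1}{8} \cdot 1000\right) = 522 + \left(-7 + 125\right) = 522 + 118 = 640$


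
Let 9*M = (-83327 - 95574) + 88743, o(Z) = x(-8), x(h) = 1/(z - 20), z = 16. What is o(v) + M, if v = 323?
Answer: -360641/36 ≈ -10018.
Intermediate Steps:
x(h) = -¼ (x(h) = 1/(16 - 20) = 1/(-4) = -¼)
o(Z) = -¼
M = -90158/9 (M = ((-83327 - 95574) + 88743)/9 = (-178901 + 88743)/9 = (⅑)*(-90158) = -90158/9 ≈ -10018.)
o(v) + M = -¼ - 90158/9 = -360641/36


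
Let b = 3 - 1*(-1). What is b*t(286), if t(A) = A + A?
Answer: 2288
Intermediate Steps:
b = 4 (b = 3 + 1 = 4)
t(A) = 2*A
b*t(286) = 4*(2*286) = 4*572 = 2288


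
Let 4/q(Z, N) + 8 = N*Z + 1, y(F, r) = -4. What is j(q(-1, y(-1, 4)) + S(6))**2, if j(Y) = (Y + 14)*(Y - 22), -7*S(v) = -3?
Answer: 17496675625/194481 ≈ 89966.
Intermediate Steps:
S(v) = 3/7 (S(v) = -1/7*(-3) = 3/7)
q(Z, N) = 4/(-7 + N*Z) (q(Z, N) = 4/(-8 + (N*Z + 1)) = 4/(-8 + (1 + N*Z)) = 4/(-7 + N*Z))
j(Y) = (-22 + Y)*(14 + Y) (j(Y) = (14 + Y)*(-22 + Y) = (-22 + Y)*(14 + Y))
j(q(-1, y(-1, 4)) + S(6))**2 = (-308 + (4/(-7 - 4*(-1)) + 3/7)**2 - 8*(4/(-7 - 4*(-1)) + 3/7))**2 = (-308 + (4/(-7 + 4) + 3/7)**2 - 8*(4/(-7 + 4) + 3/7))**2 = (-308 + (4/(-3) + 3/7)**2 - 8*(4/(-3) + 3/7))**2 = (-308 + (4*(-1/3) + 3/7)**2 - 8*(4*(-1/3) + 3/7))**2 = (-308 + (-4/3 + 3/7)**2 - 8*(-4/3 + 3/7))**2 = (-308 + (-19/21)**2 - 8*(-19/21))**2 = (-308 + 361/441 + 152/21)**2 = (-132275/441)**2 = 17496675625/194481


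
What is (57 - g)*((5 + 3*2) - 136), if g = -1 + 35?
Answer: -2875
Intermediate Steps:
g = 34
(57 - g)*((5 + 3*2) - 136) = (57 - 1*34)*((5 + 3*2) - 136) = (57 - 34)*((5 + 6) - 136) = 23*(11 - 136) = 23*(-125) = -2875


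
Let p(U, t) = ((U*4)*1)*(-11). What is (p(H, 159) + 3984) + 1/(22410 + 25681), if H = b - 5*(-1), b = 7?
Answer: 166202497/48091 ≈ 3456.0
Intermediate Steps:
H = 12 (H = 7 - 5*(-1) = 7 + 5 = 12)
p(U, t) = -44*U (p(U, t) = ((4*U)*1)*(-11) = (4*U)*(-11) = -44*U)
(p(H, 159) + 3984) + 1/(22410 + 25681) = (-44*12 + 3984) + 1/(22410 + 25681) = (-528 + 3984) + 1/48091 = 3456 + 1/48091 = 166202497/48091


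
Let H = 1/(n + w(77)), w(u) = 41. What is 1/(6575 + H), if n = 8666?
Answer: 8707/57248526 ≈ 0.00015209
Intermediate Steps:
H = 1/8707 (H = 1/(8666 + 41) = 1/8707 ≈ 0.00011485)
1/(6575 + H) = 1/(6575 + 1/8707) = 1/(57248526/8707) = 8707/57248526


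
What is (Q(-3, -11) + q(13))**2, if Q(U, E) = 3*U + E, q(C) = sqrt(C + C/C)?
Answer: (20 - sqrt(14))**2 ≈ 264.33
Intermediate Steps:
q(C) = sqrt(1 + C) (q(C) = sqrt(C + 1) = sqrt(1 + C))
Q(U, E) = E + 3*U
(Q(-3, -11) + q(13))**2 = ((-11 + 3*(-3)) + sqrt(1 + 13))**2 = ((-11 - 9) + sqrt(14))**2 = (-20 + sqrt(14))**2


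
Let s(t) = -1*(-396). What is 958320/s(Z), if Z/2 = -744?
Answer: 2420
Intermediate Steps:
Z = -1488 (Z = 2*(-744) = -1488)
s(t) = 396
958320/s(Z) = 958320/396 = 958320*(1/396) = 2420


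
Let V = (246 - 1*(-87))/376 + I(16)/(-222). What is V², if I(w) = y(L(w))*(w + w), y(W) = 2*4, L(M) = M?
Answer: 124657225/1741893696 ≈ 0.071564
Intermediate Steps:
y(W) = 8
I(w) = 16*w (I(w) = 8*(w + w) = 8*(2*w) = 16*w)
V = -11165/41736 (V = (246 - 1*(-87))/376 + (16*16)/(-222) = (246 + 87)*(1/376) + 256*(-1/222) = 333*(1/376) - 128/111 = 333/376 - 128/111 = -11165/41736 ≈ -0.26751)
V² = (-11165/41736)² = 124657225/1741893696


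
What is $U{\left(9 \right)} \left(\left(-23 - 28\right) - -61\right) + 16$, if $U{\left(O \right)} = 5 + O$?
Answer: $156$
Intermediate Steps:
$U{\left(9 \right)} \left(\left(-23 - 28\right) - -61\right) + 16 = \left(5 + 9\right) \left(\left(-23 - 28\right) - -61\right) + 16 = 14 \left(\left(-23 - 28\right) + 61\right) + 16 = 14 \left(-51 + 61\right) + 16 = 14 \cdot 10 + 16 = 140 + 16 = 156$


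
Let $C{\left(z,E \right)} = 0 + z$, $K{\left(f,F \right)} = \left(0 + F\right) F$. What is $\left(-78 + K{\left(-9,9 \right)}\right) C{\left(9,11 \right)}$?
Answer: $27$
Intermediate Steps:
$K{\left(f,F \right)} = F^{2}$ ($K{\left(f,F \right)} = F F = F^{2}$)
$C{\left(z,E \right)} = z$
$\left(-78 + K{\left(-9,9 \right)}\right) C{\left(9,11 \right)} = \left(-78 + 9^{2}\right) 9 = \left(-78 + 81\right) 9 = 3 \cdot 9 = 27$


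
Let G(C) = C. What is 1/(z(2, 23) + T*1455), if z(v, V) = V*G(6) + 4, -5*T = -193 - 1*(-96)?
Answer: 1/28369 ≈ 3.5250e-5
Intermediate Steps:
T = 97/5 (T = -(-193 - 1*(-96))/5 = -(-193 + 96)/5 = -1/5*(-97) = 97/5 ≈ 19.400)
z(v, V) = 4 + 6*V (z(v, V) = V*6 + 4 = 6*V + 4 = 4 + 6*V)
1/(z(2, 23) + T*1455) = 1/((4 + 6*23) + (97/5)*1455) = 1/((4 + 138) + 28227) = 1/(142 + 28227) = 1/28369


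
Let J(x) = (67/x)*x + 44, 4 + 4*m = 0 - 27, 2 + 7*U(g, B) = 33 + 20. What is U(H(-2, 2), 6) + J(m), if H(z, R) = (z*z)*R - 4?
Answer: 828/7 ≈ 118.29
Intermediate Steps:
H(z, R) = -4 + R*z**2 (H(z, R) = z**2*R - 4 = R*z**2 - 4 = -4 + R*z**2)
U(g, B) = 51/7 (U(g, B) = -2/7 + (33 + 20)/7 = -2/7 + (1/7)*53 = -2/7 + 53/7 = 51/7)
m = -31/4 (m = -1 + (0 - 27)/4 = -1 + (1/4)*(-27) = -1 - 27/4 = -31/4 ≈ -7.7500)
J(x) = 111 (J(x) = 67 + 44 = 111)
U(H(-2, 2), 6) + J(m) = 51/7 + 111 = 828/7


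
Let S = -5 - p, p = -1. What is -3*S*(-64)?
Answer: -768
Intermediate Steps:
S = -4 (S = -5 - 1*(-1) = -5 + 1 = -4)
-3*S*(-64) = -3*(-4)*(-64) = 12*(-64) = -768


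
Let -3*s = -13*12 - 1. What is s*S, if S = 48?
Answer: 2512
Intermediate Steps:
s = 157/3 (s = -(-13*12 - 1)/3 = -(-156 - 1)/3 = -⅓*(-157) = 157/3 ≈ 52.333)
s*S = (157/3)*48 = 2512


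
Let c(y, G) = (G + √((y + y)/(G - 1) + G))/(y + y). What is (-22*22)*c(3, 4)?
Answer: -968/3 - 242*√6/3 ≈ -520.26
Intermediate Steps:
c(y, G) = (G + √(G + 2*y/(-1 + G)))/(2*y) (c(y, G) = (G + √((2*y)/(-1 + G) + G))/((2*y)) = (G + √(2*y/(-1 + G) + G))*(1/(2*y)) = (G + √(G + 2*y/(-1 + G)))*(1/(2*y)) = (G + √(G + 2*y/(-1 + G)))/(2*y))
(-22*22)*c(3, 4) = (-22*22)*((½)*(4 + √((2*3 + 4*(-1 + 4))/(-1 + 4)))/3) = -242*(4 + √((6 + 4*3)/3))/3 = -242*(4 + √((6 + 12)/3))/3 = -242*(4 + √((⅓)*18))/3 = -242*(4 + √6)/3 = -484*(⅔ + √6/6) = -968/3 - 242*√6/3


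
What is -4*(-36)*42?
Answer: 6048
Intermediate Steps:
-4*(-36)*42 = 144*42 = 6048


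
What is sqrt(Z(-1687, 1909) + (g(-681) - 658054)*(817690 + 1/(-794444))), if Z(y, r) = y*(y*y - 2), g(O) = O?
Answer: I*sqrt(1749942754670064625999)/56746 ≈ 7.3719e+5*I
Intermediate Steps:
Z(y, r) = y*(-2 + y**2) (Z(y, r) = y*(y**2 - 2) = y*(-2 + y**2))
sqrt(Z(-1687, 1909) + (g(-681) - 658054)*(817690 + 1/(-794444))) = sqrt(-1687*(-2 + (-1687)**2) + (-681 - 658054)*(817690 + 1/(-794444))) = sqrt(-1687*(-2 + 2845969) - 658735*(817690 - 1/794444)) = sqrt(-1687*2845967 - 658735*649608914359/794444) = sqrt(-4801146329 - 61131446885753695/113492) = sqrt(-61676338584924563/113492) = I*sqrt(1749942754670064625999)/56746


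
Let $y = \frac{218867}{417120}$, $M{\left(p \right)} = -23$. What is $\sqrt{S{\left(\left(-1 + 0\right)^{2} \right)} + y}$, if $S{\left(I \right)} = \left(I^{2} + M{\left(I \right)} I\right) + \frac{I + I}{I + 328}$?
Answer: $\frac{i \sqrt{208845227848110}}{3118920} \approx 4.6335 i$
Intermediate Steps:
$S{\left(I \right)} = I^{2} - 23 I + \frac{2 I}{328 + I}$ ($S{\left(I \right)} = \left(I^{2} - 23 I\right) + \frac{I + I}{I + 328} = \left(I^{2} - 23 I\right) + \frac{2 I}{328 + I} = I^{2} - 23 I + \frac{2 I}{328 + I}$)
$y = \frac{19897}{37920}$ ($y = 218867 \cdot \frac{1}{417120} = \frac{19897}{37920} \approx 0.52471$)
$\sqrt{S{\left(\left(-1 + 0\right)^{2} \right)} + y} = \sqrt{\frac{\left(-1 + 0\right)^{2} \left(-7542 + \left(\left(-1 + 0\right)^{2}\right)^{2} + 305 \left(-1 + 0\right)^{2}\right)}{328 + \left(-1 + 0\right)^{2}} + \frac{19897}{37920}} = \sqrt{\frac{\left(-1\right)^{2} \left(-7542 + \left(\left(-1\right)^{2}\right)^{2} + 305 \left(-1\right)^{2}\right)}{328 + \left(-1\right)^{2}} + \frac{19897}{37920}} = \sqrt{1 \frac{1}{328 + 1} \left(-7542 + 1^{2} + 305 \cdot 1\right) + \frac{19897}{37920}} = \sqrt{1 \cdot \frac{1}{329} \left(-7542 + 1 + 305\right) + \frac{19897}{37920}} = \sqrt{1 \cdot \frac{1}{329} \left(-7236\right) + \frac{19897}{37920}} = \sqrt{- \frac{7236}{329} + \frac{19897}{37920}} = \sqrt{- \frac{267843007}{12475680}} = \frac{i \sqrt{208845227848110}}{3118920}$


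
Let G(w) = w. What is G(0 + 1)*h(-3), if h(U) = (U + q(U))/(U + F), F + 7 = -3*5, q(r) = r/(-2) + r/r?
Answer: 1/50 ≈ 0.020000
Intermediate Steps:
q(r) = 1 - r/2 (q(r) = r*(-1/2) + 1 = -r/2 + 1 = 1 - r/2)
F = -22 (F = -7 - 3*5 = -7 - 15 = -22)
h(U) = (1 + U/2)/(-22 + U) (h(U) = (U + (1 - U/2))/(U - 22) = (1 + U/2)/(-22 + U))
G(0 + 1)*h(-3) = (0 + 1)*((2 - 3)/(2*(-22 - 3))) = 1*((1/2)*(-1)/(-25)) = 1*((1/2)*(-1/25)*(-1)) = 1*(1/50) = 1/50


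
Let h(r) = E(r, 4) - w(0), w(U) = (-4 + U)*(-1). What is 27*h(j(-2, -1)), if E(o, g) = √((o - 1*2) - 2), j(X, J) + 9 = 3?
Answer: -108 + 27*I*√10 ≈ -108.0 + 85.381*I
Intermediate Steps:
j(X, J) = -6 (j(X, J) = -9 + 3 = -6)
w(U) = 4 - U
E(o, g) = √(-4 + o) (E(o, g) = √((o - 2) - 2) = √((-2 + o) - 2) = √(-4 + o))
h(r) = -4 + √(-4 + r) (h(r) = √(-4 + r) - (4 - 1*0) = √(-4 + r) - (4 + 0) = √(-4 + r) - 1*4 = √(-4 + r) - 4 = -4 + √(-4 + r))
27*h(j(-2, -1)) = 27*(-4 + √(-4 - 6)) = 27*(-4 + √(-10)) = 27*(-4 + I*√10) = -108 + 27*I*√10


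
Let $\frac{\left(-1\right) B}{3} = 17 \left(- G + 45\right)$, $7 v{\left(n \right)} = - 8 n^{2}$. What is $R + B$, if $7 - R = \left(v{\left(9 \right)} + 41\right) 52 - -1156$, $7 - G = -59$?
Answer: $\frac{18226}{7} \approx 2603.7$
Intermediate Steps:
$G = 66$ ($G = 7 - -59 = 7 + 59 = 66$)
$v{\left(n \right)} = - \frac{8 n^{2}}{7}$ ($v{\left(n \right)} = \frac{\left(-8\right) n^{2}}{7} = - \frac{8 n^{2}}{7}$)
$B = 1071$ ($B = - 3 \cdot 17 \left(\left(-1\right) 66 + 45\right) = - 3 \cdot 17 \left(-66 + 45\right) = - 3 \cdot 17 \left(-21\right) = \left(-3\right) \left(-357\right) = 1071$)
$R = \frac{10729}{7}$ ($R = 7 - \left(\left(- \frac{8 \cdot 9^{2}}{7} + 41\right) 52 - -1156\right) = 7 - \left(\left(\left(- \frac{8}{7}\right) 81 + 41\right) 52 + 1156\right) = 7 - \left(\left(- \frac{648}{7} + 41\right) 52 + 1156\right) = 7 - \left(\left(- \frac{361}{7}\right) 52 + 1156\right) = 7 - \left(- \frac{18772}{7} + 1156\right) = 7 - - \frac{10680}{7} = 7 + \frac{10680}{7} = \frac{10729}{7} \approx 1532.7$)
$R + B = \frac{10729}{7} + 1071 = \frac{18226}{7}$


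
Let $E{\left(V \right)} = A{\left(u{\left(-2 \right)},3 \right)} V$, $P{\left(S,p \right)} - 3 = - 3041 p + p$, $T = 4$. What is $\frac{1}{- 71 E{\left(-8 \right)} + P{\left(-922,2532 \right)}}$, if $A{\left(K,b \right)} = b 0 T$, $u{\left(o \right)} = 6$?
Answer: $- \frac{1}{7697277} \approx -1.2992 \cdot 10^{-7}$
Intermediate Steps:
$A{\left(K,b \right)} = 0$ ($A{\left(K,b \right)} = b 0 \cdot 4 = 0 \cdot 4 = 0$)
$P{\left(S,p \right)} = 3 - 3040 p$ ($P{\left(S,p \right)} = 3 + \left(- 3041 p + p\right) = 3 - 3040 p$)
$E{\left(V \right)} = 0$ ($E{\left(V \right)} = 0 V = 0$)
$\frac{1}{- 71 E{\left(-8 \right)} + P{\left(-922,2532 \right)}} = \frac{1}{\left(-71\right) 0 + \left(3 - 7697280\right)} = \frac{1}{0 + \left(3 - 7697280\right)} = \frac{1}{0 - 7697277} = \frac{1}{-7697277} = - \frac{1}{7697277}$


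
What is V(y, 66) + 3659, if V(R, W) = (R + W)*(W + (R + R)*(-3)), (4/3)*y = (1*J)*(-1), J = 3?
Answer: 69817/8 ≈ 8727.1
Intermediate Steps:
y = -9/4 (y = 3*((1*3)*(-1))/4 = 3*(3*(-1))/4 = (¾)*(-3) = -9/4 ≈ -2.2500)
V(R, W) = (R + W)*(W - 6*R) (V(R, W) = (R + W)*(W + (2*R)*(-3)) = (R + W)*(W - 6*R))
V(y, 66) + 3659 = (66² - 6*(-9/4)² - 5*(-9/4)*66) + 3659 = (4356 - 6*81/16 + 1485/2) + 3659 = (4356 - 243/8 + 1485/2) + 3659 = 40545/8 + 3659 = 69817/8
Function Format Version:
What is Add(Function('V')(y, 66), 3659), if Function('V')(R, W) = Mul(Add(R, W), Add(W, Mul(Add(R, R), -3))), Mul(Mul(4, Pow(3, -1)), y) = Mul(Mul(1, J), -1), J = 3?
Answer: Rational(69817, 8) ≈ 8727.1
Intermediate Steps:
y = Rational(-9, 4) (y = Mul(Rational(3, 4), Mul(Mul(1, 3), -1)) = Mul(Rational(3, 4), Mul(3, -1)) = Mul(Rational(3, 4), -3) = Rational(-9, 4) ≈ -2.2500)
Function('V')(R, W) = Mul(Add(R, W), Add(W, Mul(-6, R))) (Function('V')(R, W) = Mul(Add(R, W), Add(W, Mul(Mul(2, R), -3))) = Mul(Add(R, W), Add(W, Mul(-6, R))))
Add(Function('V')(y, 66), 3659) = Add(Add(Pow(66, 2), Mul(-6, Pow(Rational(-9, 4), 2)), Mul(-5, Rational(-9, 4), 66)), 3659) = Add(Add(4356, Mul(-6, Rational(81, 16)), Rational(1485, 2)), 3659) = Add(Add(4356, Rational(-243, 8), Rational(1485, 2)), 3659) = Add(Rational(40545, 8), 3659) = Rational(69817, 8)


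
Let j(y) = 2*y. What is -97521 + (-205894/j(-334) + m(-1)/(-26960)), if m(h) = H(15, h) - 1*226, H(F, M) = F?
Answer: -437682987923/4502320 ≈ -97213.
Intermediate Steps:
m(h) = -211 (m(h) = 15 - 1*226 = 15 - 226 = -211)
-97521 + (-205894/j(-334) + m(-1)/(-26960)) = -97521 + (-205894/(2*(-334)) - 211/(-26960)) = -97521 + (-205894/(-668) - 211*(-1/26960)) = -97521 + (-205894*(-1/668) + 211/26960) = -97521 + (102947/334 + 211/26960) = -97521 + 1387760797/4502320 = -437682987923/4502320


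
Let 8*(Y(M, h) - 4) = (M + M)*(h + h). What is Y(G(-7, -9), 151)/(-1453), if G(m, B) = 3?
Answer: -461/2906 ≈ -0.15864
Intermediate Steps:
Y(M, h) = 4 + M*h/2 (Y(M, h) = 4 + ((M + M)*(h + h))/8 = 4 + ((2*M)*(2*h))/8 = 4 + (4*M*h)/8 = 4 + M*h/2)
Y(G(-7, -9), 151)/(-1453) = (4 + (1/2)*3*151)/(-1453) = (4 + 453/2)*(-1/1453) = (461/2)*(-1/1453) = -461/2906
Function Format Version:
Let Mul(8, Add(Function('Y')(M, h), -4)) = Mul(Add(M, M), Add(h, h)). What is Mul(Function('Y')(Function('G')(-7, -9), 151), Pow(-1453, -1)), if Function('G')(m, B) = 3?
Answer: Rational(-461, 2906) ≈ -0.15864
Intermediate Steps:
Function('Y')(M, h) = Add(4, Mul(Rational(1, 2), M, h)) (Function('Y')(M, h) = Add(4, Mul(Rational(1, 8), Mul(Add(M, M), Add(h, h)))) = Add(4, Mul(Rational(1, 8), Mul(Mul(2, M), Mul(2, h)))) = Add(4, Mul(Rational(1, 8), Mul(4, M, h))) = Add(4, Mul(Rational(1, 2), M, h)))
Mul(Function('Y')(Function('G')(-7, -9), 151), Pow(-1453, -1)) = Mul(Add(4, Mul(Rational(1, 2), 3, 151)), Pow(-1453, -1)) = Mul(Add(4, Rational(453, 2)), Rational(-1, 1453)) = Mul(Rational(461, 2), Rational(-1, 1453)) = Rational(-461, 2906)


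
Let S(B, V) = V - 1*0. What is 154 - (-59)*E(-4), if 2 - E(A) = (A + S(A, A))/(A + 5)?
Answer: 744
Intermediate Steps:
S(B, V) = V (S(B, V) = V + 0 = V)
E(A) = 2 - 2*A/(5 + A) (E(A) = 2 - (A + A)/(A + 5) = 2 - 2*A/(5 + A))
154 - (-59)*E(-4) = 154 - (-59)*10/(5 - 4) = 154 - (-59)*10/1 = 154 - (-59)*10*1 = 154 - (-59)*10 = 154 - 1*(-590) = 154 + 590 = 744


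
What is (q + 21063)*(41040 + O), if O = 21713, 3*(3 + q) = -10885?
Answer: 3281668135/3 ≈ 1.0939e+9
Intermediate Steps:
q = -10894/3 (q = -3 + (⅓)*(-10885) = -3 - 10885/3 = -10894/3 ≈ -3631.3)
(q + 21063)*(41040 + O) = (-10894/3 + 21063)*(41040 + 21713) = (52295/3)*62753 = 3281668135/3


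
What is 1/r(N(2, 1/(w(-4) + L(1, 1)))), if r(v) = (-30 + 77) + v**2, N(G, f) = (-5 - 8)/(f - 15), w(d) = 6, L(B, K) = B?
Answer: 64/3057 ≈ 0.020936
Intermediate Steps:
N(G, f) = -13/(-15 + f)
r(v) = 47 + v**2
1/r(N(2, 1/(w(-4) + L(1, 1)))) = 1/(47 + (-13/(-15 + 1/(6 + 1)))**2) = 1/(47 + (-13/(-15 + 1/7))**2) = 1/(47 + (-13/(-104/7))**2) = 1/(47 + (-13*(-7/104))**2) = 1/(47 + (7/8)**2) = 1/(47 + 49/64) = 1/(3057/64) = 64/3057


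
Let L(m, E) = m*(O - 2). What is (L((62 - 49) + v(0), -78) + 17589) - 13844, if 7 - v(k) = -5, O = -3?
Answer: 3620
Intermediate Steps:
v(k) = 12 (v(k) = 7 - 1*(-5) = 7 + 5 = 12)
L(m, E) = -5*m (L(m, E) = m*(-3 - 2) = m*(-5) = -5*m)
(L((62 - 49) + v(0), -78) + 17589) - 13844 = (-5*((62 - 49) + 12) + 17589) - 13844 = (-5*(13 + 12) + 17589) - 13844 = (-5*25 + 17589) - 13844 = (-125 + 17589) - 13844 = 17464 - 13844 = 3620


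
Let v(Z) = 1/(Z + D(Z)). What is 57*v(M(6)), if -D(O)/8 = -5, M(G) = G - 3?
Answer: 57/43 ≈ 1.3256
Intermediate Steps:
M(G) = -3 + G
D(O) = 40 (D(O) = -8*(-5) = 40)
v(Z) = 1/(40 + Z) (v(Z) = 1/(Z + 40) = 1/(40 + Z))
57*v(M(6)) = 57/(40 + (-3 + 6)) = 57/(40 + 3) = 57/43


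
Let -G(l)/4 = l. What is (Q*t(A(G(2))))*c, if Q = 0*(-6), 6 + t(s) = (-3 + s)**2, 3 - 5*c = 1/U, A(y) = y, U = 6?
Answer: 0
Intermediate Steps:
G(l) = -4*l
c = 17/30 (c = 3/5 - 1/5/6 = 3/5 - 1/5*1/6 = 3/5 - 1/30 = 17/30 ≈ 0.56667)
t(s) = -6 + (-3 + s)**2
Q = 0
(Q*t(A(G(2))))*c = (0*(-6 + (-3 - 4*2)**2))*(17/30) = (0*(-6 + (-3 - 8)**2))*(17/30) = (0*(-6 + (-11)**2))*(17/30) = (0*(-6 + 121))*(17/30) = (0*115)*(17/30) = 0*(17/30) = 0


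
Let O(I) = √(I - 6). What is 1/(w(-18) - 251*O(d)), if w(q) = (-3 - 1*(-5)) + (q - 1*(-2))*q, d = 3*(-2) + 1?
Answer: 290/777111 + 251*I*√11/777111 ≈ 0.00037318 + 0.0010712*I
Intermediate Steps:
d = -5 (d = -6 + 1 = -5)
w(q) = 2 + q*(2 + q) (w(q) = (-3 + 5) + (q + 2)*q = 2 + (2 + q)*q = 2 + q*(2 + q))
O(I) = √(-6 + I)
1/(w(-18) - 251*O(d)) = 1/((2 + (-18)² + 2*(-18)) - 251*√(-6 - 5)) = 1/((2 + 324 - 36) - 251*I*√11) = 1/(290 - 251*I*√11)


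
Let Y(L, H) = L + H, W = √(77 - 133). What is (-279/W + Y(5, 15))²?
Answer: -55441/56 + 2790*I*√14/7 ≈ -990.02 + 1491.3*I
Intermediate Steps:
W = 2*I*√14 (W = √(-56) = 2*I*√14 ≈ 7.4833*I)
Y(L, H) = H + L
(-279/W + Y(5, 15))² = (-279*(-I*√14/28) + (15 + 5))² = (-(-279)*I*√14/28 + 20)² = (279*I*√14/28 + 20)² = (20 + 279*I*√14/28)²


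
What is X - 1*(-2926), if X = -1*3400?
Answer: -474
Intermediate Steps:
X = -3400
X - 1*(-2926) = -3400 - 1*(-2926) = -3400 + 2926 = -474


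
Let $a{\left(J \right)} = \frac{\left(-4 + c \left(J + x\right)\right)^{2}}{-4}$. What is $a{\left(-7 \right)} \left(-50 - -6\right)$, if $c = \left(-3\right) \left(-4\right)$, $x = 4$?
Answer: $17600$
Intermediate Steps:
$c = 12$
$a{\left(J \right)} = - \frac{\left(44 + 12 J\right)^{2}}{4}$ ($a{\left(J \right)} = \frac{\left(-4 + 12 \left(J + 4\right)\right)^{2}}{-4} = \left(-4 + 12 \left(4 + J\right)\right)^{2} \left(- \frac{1}{4}\right) = \left(-4 + \left(48 + 12 J\right)\right)^{2} \left(- \frac{1}{4}\right) = \left(44 + 12 J\right)^{2} \left(- \frac{1}{4}\right) = - \frac{\left(44 + 12 J\right)^{2}}{4}$)
$a{\left(-7 \right)} \left(-50 - -6\right) = - 4 \left(11 + 3 \left(-7\right)\right)^{2} \left(-50 - -6\right) = - 4 \left(11 - 21\right)^{2} \left(-50 + 6\right) = - 4 \left(-10\right)^{2} \left(-44\right) = \left(-4\right) 100 \left(-44\right) = \left(-400\right) \left(-44\right) = 17600$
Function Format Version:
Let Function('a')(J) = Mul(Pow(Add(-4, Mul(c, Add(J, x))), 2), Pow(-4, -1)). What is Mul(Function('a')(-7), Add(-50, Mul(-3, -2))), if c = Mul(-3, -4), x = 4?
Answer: 17600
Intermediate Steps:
c = 12
Function('a')(J) = Mul(Rational(-1, 4), Pow(Add(44, Mul(12, J)), 2)) (Function('a')(J) = Mul(Pow(Add(-4, Mul(12, Add(J, 4))), 2), Pow(-4, -1)) = Mul(Pow(Add(-4, Mul(12, Add(4, J))), 2), Rational(-1, 4)) = Mul(Pow(Add(-4, Add(48, Mul(12, J))), 2), Rational(-1, 4)) = Mul(Pow(Add(44, Mul(12, J)), 2), Rational(-1, 4)) = Mul(Rational(-1, 4), Pow(Add(44, Mul(12, J)), 2)))
Mul(Function('a')(-7), Add(-50, Mul(-3, -2))) = Mul(Mul(-4, Pow(Add(11, Mul(3, -7)), 2)), Add(-50, Mul(-3, -2))) = Mul(Mul(-4, Pow(Add(11, -21), 2)), Add(-50, 6)) = Mul(Mul(-4, Pow(-10, 2)), -44) = Mul(Mul(-4, 100), -44) = Mul(-400, -44) = 17600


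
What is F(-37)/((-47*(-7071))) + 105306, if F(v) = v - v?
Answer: 105306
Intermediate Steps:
F(v) = 0
F(-37)/((-47*(-7071))) + 105306 = 0/((-47*(-7071))) + 105306 = 0/332337 + 105306 = 0*(1/332337) + 105306 = 0 + 105306 = 105306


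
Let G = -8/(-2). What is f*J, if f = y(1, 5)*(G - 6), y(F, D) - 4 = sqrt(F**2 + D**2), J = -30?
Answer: 240 + 60*sqrt(26) ≈ 545.94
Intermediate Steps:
G = 4 (G = -8*(-1/2) = 4)
y(F, D) = 4 + sqrt(D**2 + F**2) (y(F, D) = 4 + sqrt(F**2 + D**2) = 4 + sqrt(D**2 + F**2))
f = -8 - 2*sqrt(26) (f = (4 + sqrt(5**2 + 1**2))*(4 - 6) = (4 + sqrt(25 + 1))*(-2) = (4 + sqrt(26))*(-2) = -8 - 2*sqrt(26) ≈ -18.198)
f*J = (-8 - 2*sqrt(26))*(-30) = 240 + 60*sqrt(26)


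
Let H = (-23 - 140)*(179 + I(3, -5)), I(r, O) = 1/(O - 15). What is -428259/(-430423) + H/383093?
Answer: 3030161623269/3297840766780 ≈ 0.91883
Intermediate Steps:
I(r, O) = 1/(-15 + O)
H = -583377/20 (H = (-23 - 140)*(179 + 1/(-15 - 5)) = -163*(179 + 1/(-20)) = -163*(179 - 1/20) = -163*3579/20 = -583377/20 ≈ -29169.)
-428259/(-430423) + H/383093 = -428259/(-430423) - 583377/20/383093 = -428259*(-1/430423) - 583377/20*1/383093 = 428259/430423 - 583377/7661860 = 3030161623269/3297840766780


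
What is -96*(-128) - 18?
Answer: 12270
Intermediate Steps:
-96*(-128) - 18 = 12288 - 18 = 12270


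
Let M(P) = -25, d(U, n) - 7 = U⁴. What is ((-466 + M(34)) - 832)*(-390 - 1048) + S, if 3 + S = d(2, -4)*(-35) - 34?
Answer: 1901632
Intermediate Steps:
d(U, n) = 7 + U⁴
S = -842 (S = -3 + ((7 + 2⁴)*(-35) - 34) = -3 + ((7 + 16)*(-35) - 34) = -3 + (23*(-35) - 34) = -3 + (-805 - 34) = -3 - 839 = -842)
((-466 + M(34)) - 832)*(-390 - 1048) + S = ((-466 - 25) - 832)*(-390 - 1048) - 842 = (-491 - 832)*(-1438) - 842 = -1323*(-1438) - 842 = 1902474 - 842 = 1901632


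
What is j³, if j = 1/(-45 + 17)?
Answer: -1/21952 ≈ -4.5554e-5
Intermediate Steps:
j = -1/28 (j = 1/(-28) = -1/28 ≈ -0.035714)
j³ = (-1/28)³ = -1/21952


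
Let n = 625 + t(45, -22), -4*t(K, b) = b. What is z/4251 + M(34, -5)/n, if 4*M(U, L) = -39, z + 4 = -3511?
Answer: -694663/824694 ≈ -0.84233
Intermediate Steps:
z = -3515 (z = -4 - 3511 = -3515)
t(K, b) = -b/4
M(U, L) = -39/4 (M(U, L) = (¼)*(-39) = -39/4)
n = 1261/2 (n = 625 - ¼*(-22) = 625 + 11/2 = 1261/2 ≈ 630.50)
z/4251 + M(34, -5)/n = -3515/4251 - 39/(4*1261/2) = -3515*1/4251 - 39/4*2/1261 = -3515/4251 - 3/194 = -694663/824694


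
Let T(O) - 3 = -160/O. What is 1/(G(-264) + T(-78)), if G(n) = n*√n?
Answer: 7683/27986049433 + 803088*I*√66/27986049433 ≈ 2.7453e-7 + 0.00023313*I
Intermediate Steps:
T(O) = 3 - 160/O
G(n) = n^(3/2)
1/(G(-264) + T(-78)) = 1/((-264)^(3/2) + (3 - 160/(-78))) = 1/(-528*I*√66 + (3 - 160*(-1/78))) = 1/(-528*I*√66 + (3 + 80/39)) = 1/(-528*I*√66 + 197/39) = 1/(197/39 - 528*I*√66)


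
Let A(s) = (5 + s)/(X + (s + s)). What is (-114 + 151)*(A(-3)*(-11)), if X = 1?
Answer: 814/5 ≈ 162.80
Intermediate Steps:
A(s) = (5 + s)/(1 + 2*s) (A(s) = (5 + s)/(1 + (s + s)) = (5 + s)/(1 + 2*s))
(-114 + 151)*(A(-3)*(-11)) = (-114 + 151)*(((5 - 3)/(1 + 2*(-3)))*(-11)) = 37*((2/(1 - 6))*(-11)) = 37*((2/(-5))*(-11)) = 37*(-1/5*2*(-11)) = 37*(-2/5*(-11)) = 37*(22/5) = 814/5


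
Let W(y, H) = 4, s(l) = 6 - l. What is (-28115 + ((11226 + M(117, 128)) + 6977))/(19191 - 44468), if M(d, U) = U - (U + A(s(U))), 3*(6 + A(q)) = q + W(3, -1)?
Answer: 29600/75831 ≈ 0.39034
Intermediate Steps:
A(q) = -14/3 + q/3 (A(q) = -6 + (q + 4)/3 = -6 + (4 + q)/3 = -6 + (4/3 + q/3) = -14/3 + q/3)
M(d, U) = 8/3 + U/3 (M(d, U) = U - (U + (-14/3 + (6 - U)/3)) = U - (U + (-14/3 + (2 - U/3))) = U - (U + (-8/3 - U/3)) = U - (-8/3 + 2*U/3) = U + (8/3 - 2*U/3) = 8/3 + U/3)
(-28115 + ((11226 + M(117, 128)) + 6977))/(19191 - 44468) = (-28115 + ((11226 + (8/3 + (⅓)*128)) + 6977))/(19191 - 44468) = (-28115 + ((11226 + (8/3 + 128/3)) + 6977))/(-25277) = (-28115 + ((11226 + 136/3) + 6977))*(-1/25277) = (-28115 + (33814/3 + 6977))*(-1/25277) = (-28115 + 54745/3)*(-1/25277) = -29600/3*(-1/25277) = 29600/75831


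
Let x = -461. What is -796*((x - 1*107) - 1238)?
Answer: 1437576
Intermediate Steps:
-796*((x - 1*107) - 1238) = -796*((-461 - 1*107) - 1238) = -796*((-461 - 107) - 1238) = -796*(-568 - 1238) = -796*(-1806) = 1437576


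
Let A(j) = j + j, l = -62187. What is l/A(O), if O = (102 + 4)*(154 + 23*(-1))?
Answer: -62187/27772 ≈ -2.2392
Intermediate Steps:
O = 13886 (O = 106*(154 - 23) = 106*131 = 13886)
A(j) = 2*j
l/A(O) = -62187/(2*13886) = -62187/27772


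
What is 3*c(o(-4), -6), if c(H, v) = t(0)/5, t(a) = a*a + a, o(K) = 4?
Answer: 0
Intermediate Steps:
t(a) = a + a² (t(a) = a² + a = a + a²)
c(H, v) = 0 (c(H, v) = (0*(1 + 0))/5 = (0*1)*(⅕) = 0*(⅕) = 0)
3*c(o(-4), -6) = 3*0 = 0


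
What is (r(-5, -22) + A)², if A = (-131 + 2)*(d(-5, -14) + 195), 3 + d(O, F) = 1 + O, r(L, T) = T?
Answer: 589227076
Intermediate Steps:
d(O, F) = -2 + O (d(O, F) = -3 + (1 + O) = -2 + O)
A = -24252 (A = (-131 + 2)*((-2 - 5) + 195) = -129*(-7 + 195) = -129*188 = -24252)
(r(-5, -22) + A)² = (-22 - 24252)² = (-24274)² = 589227076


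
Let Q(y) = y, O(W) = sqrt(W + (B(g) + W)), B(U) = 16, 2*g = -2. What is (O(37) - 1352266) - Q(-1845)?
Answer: -1350421 + 3*sqrt(10) ≈ -1.3504e+6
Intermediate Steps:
g = -1 (g = (1/2)*(-2) = -1)
O(W) = sqrt(16 + 2*W) (O(W) = sqrt(W + (16 + W)) = sqrt(16 + 2*W))
(O(37) - 1352266) - Q(-1845) = (sqrt(16 + 2*37) - 1352266) - 1*(-1845) = (sqrt(16 + 74) - 1352266) + 1845 = (sqrt(90) - 1352266) + 1845 = (3*sqrt(10) - 1352266) + 1845 = (-1352266 + 3*sqrt(10)) + 1845 = -1350421 + 3*sqrt(10)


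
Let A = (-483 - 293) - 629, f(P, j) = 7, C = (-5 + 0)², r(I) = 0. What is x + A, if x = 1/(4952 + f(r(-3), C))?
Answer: -6967394/4959 ≈ -1405.0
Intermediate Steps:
C = 25 (C = (-5)² = 25)
x = 1/4959 (x = 1/(4952 + 7) = 1/4959 ≈ 0.00020165)
A = -1405 (A = -776 - 629 = -1405)
x + A = 1/4959 - 1405 = -6967394/4959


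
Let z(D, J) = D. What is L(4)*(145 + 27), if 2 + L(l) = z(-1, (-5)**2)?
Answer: -516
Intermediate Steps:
L(l) = -3 (L(l) = -2 - 1 = -3)
L(4)*(145 + 27) = -3*(145 + 27) = -3*172 = -516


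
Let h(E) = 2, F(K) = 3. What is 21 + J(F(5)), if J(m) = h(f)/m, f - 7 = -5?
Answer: 65/3 ≈ 21.667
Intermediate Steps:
f = 2 (f = 7 - 5 = 2)
J(m) = 2/m
21 + J(F(5)) = 21 + 2/3 = 21 + 2*(⅓) = 21 + ⅔ = 65/3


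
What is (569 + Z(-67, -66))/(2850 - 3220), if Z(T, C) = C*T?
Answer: -4991/370 ≈ -13.489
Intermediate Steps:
(569 + Z(-67, -66))/(2850 - 3220) = (569 - 66*(-67))/(2850 - 3220) = (569 + 4422)/(-370) = 4991*(-1/370) = -4991/370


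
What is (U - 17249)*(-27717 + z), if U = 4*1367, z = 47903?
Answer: -237811266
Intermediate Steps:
U = 5468
(U - 17249)*(-27717 + z) = (5468 - 17249)*(-27717 + 47903) = -11781*20186 = -237811266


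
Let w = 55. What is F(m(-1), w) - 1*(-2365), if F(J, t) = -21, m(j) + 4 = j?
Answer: 2344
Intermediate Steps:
m(j) = -4 + j
F(m(-1), w) - 1*(-2365) = -21 - 1*(-2365) = -21 + 2365 = 2344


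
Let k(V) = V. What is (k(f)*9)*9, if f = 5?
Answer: 405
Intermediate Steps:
(k(f)*9)*9 = (5*9)*9 = 45*9 = 405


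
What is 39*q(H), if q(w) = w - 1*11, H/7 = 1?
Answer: -156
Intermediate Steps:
H = 7 (H = 7*1 = 7)
q(w) = -11 + w (q(w) = w - 11 = -11 + w)
39*q(H) = 39*(-11 + 7) = 39*(-4) = -156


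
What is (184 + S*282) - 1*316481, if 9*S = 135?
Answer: -312067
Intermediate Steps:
S = 15 (S = (⅑)*135 = 15)
(184 + S*282) - 1*316481 = (184 + 15*282) - 1*316481 = (184 + 4230) - 316481 = 4414 - 316481 = -312067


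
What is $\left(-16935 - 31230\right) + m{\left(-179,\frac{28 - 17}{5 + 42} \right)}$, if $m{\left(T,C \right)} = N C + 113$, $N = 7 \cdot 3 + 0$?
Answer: $- \frac{2258213}{47} \approx -48047.0$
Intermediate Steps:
$N = 21$ ($N = 21 + 0 = 21$)
$m{\left(T,C \right)} = 113 + 21 C$ ($m{\left(T,C \right)} = 21 C + 113 = 113 + 21 C$)
$\left(-16935 - 31230\right) + m{\left(-179,\frac{28 - 17}{5 + 42} \right)} = \left(-16935 - 31230\right) + \left(113 + 21 \frac{28 - 17}{5 + 42}\right) = -48165 + \left(113 + 21 \cdot \frac{11}{47}\right) = -48165 + \left(113 + \frac{231}{47}\right) = -48165 + \frac{5542}{47} = - \frac{2258213}{47}$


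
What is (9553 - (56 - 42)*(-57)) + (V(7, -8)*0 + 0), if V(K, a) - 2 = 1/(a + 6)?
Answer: 10351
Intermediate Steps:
V(K, a) = 2 + 1/(6 + a) (V(K, a) = 2 + 1/(a + 6) = 2 + 1/(6 + a))
(9553 - (56 - 42)*(-57)) + (V(7, -8)*0 + 0) = (9553 - (56 - 42)*(-57)) + (((13 + 2*(-8))/(6 - 8))*0 + 0) = (9553 - 14*(-57)) + (((13 - 16)/(-2))*0 + 0) = (9553 - 1*(-798)) + (-1/2*(-3)*0 + 0) = (9553 + 798) + ((3/2)*0 + 0) = 10351 + (0 + 0) = 10351 + 0 = 10351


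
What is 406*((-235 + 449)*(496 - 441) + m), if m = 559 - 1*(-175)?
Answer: 5076624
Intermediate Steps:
m = 734 (m = 559 + 175 = 734)
406*((-235 + 449)*(496 - 441) + m) = 406*((-235 + 449)*(496 - 441) + 734) = 406*(214*55 + 734) = 406*(11770 + 734) = 406*12504 = 5076624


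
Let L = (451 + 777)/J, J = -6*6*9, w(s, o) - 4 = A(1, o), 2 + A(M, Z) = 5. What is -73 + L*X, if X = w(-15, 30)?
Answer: -8062/81 ≈ -99.531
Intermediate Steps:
A(M, Z) = 3 (A(M, Z) = -2 + 5 = 3)
w(s, o) = 7 (w(s, o) = 4 + 3 = 7)
X = 7
J = -324 (J = -36*9 = -324)
L = -307/81 (L = (451 + 777)/(-324) = 1228*(-1/324) = -307/81 ≈ -3.7901)
-73 + L*X = -73 - 307/81*7 = -73 - 2149/81 = -8062/81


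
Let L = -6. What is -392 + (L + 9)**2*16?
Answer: -248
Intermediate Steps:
-392 + (L + 9)**2*16 = -392 + (-6 + 9)**2*16 = -392 + 3**2*16 = -392 + 9*16 = -392 + 144 = -248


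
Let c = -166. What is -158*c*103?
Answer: 2701484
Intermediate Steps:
-158*c*103 = -158*(-166)*103 = 26228*103 = 2701484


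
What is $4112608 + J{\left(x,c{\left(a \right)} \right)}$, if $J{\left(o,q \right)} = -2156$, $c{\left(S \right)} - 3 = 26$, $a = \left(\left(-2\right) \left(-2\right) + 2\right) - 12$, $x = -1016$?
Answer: $4110452$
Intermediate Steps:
$a = -6$ ($a = \left(4 + 2\right) - 12 = 6 - 12 = -6$)
$c{\left(S \right)} = 29$ ($c{\left(S \right)} = 3 + 26 = 29$)
$4112608 + J{\left(x,c{\left(a \right)} \right)} = 4112608 - 2156 = 4110452$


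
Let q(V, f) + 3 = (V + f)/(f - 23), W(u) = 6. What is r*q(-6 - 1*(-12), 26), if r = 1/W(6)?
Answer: 23/18 ≈ 1.2778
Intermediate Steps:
q(V, f) = -3 + (V + f)/(-23 + f) (q(V, f) = -3 + (V + f)/(f - 23) = -3 + (V + f)/(-23 + f))
r = 1/6 ≈ 0.16667
r*q(-6 - 1*(-12), 26) = ((69 + (-6 - 1*(-12)) - 2*26)/(-23 + 26))/6 = ((69 + (-6 + 12) - 52)/3)/6 = ((69 + 6 - 52)/3)/6 = ((1/3)*23)/6 = (1/6)*(23/3) = 23/18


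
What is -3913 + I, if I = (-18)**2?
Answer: -3589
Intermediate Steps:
I = 324
-3913 + I = -3913 + 324 = -3589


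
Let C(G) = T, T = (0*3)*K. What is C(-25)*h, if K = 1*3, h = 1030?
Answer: 0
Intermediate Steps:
K = 3
T = 0 (T = (0*3)*3 = 0*3 = 0)
C(G) = 0
C(-25)*h = 0*1030 = 0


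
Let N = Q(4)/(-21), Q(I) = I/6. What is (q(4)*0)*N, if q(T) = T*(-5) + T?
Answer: 0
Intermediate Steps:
q(T) = -4*T (q(T) = -5*T + T = -4*T)
Q(I) = I/6 (Q(I) = I*(1/6) = I/6)
N = -2/63 (N = ((1/6)*4)/(-21) = (2/3)*(-1/21) = -2/63 ≈ -0.031746)
(q(4)*0)*N = (-4*4*0)*(-2/63) = -16*0*(-2/63) = 0*(-2/63) = 0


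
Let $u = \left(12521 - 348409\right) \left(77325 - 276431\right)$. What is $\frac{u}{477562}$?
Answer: $\frac{33438658064}{238781} \approx 1.4004 \cdot 10^{5}$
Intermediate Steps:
$u = 66877316128$ ($u = \left(-335888\right) \left(-199106\right) = 66877316128$)
$\frac{u}{477562} = \frac{66877316128}{477562} = 66877316128 \cdot \frac{1}{477562} = \frac{33438658064}{238781}$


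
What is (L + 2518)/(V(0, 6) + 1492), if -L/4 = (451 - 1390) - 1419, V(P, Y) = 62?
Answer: 5975/777 ≈ 7.6898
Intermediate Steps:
L = 9432 (L = -4*((451 - 1390) - 1419) = -4*(-939 - 1419) = -4*(-2358) = 9432)
(L + 2518)/(V(0, 6) + 1492) = (9432 + 2518)/(62 + 1492) = 11950/1554 = 11950*(1/1554) = 5975/777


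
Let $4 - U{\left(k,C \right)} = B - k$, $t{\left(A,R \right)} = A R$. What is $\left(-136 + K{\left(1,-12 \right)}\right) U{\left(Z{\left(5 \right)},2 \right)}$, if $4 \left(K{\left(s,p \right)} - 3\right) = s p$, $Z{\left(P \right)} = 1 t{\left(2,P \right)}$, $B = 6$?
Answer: $-1088$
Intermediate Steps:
$Z{\left(P \right)} = 2 P$ ($Z{\left(P \right)} = 1 \cdot 2 P = 2 P$)
$K{\left(s,p \right)} = 3 + \frac{p s}{4}$ ($K{\left(s,p \right)} = 3 + \frac{s p}{4} = 3 + \frac{p s}{4}$)
$U{\left(k,C \right)} = -2 + k$ ($U{\left(k,C \right)} = 4 - \left(6 - k\right) = 4 + \left(-6 + k\right) = -2 + k$)
$\left(-136 + K{\left(1,-12 \right)}\right) U{\left(Z{\left(5 \right)},2 \right)} = \left(-136 + \left(3 + \frac{1}{4} \left(-12\right) 1\right)\right) \left(-2 + 2 \cdot 5\right) = \left(-136 + \left(3 - 3\right)\right) \left(-2 + 10\right) = \left(-136 + 0\right) 8 = \left(-136\right) 8 = -1088$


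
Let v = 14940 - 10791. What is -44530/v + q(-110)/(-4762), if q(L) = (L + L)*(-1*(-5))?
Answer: -103743980/9878769 ≈ -10.502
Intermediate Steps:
v = 4149
q(L) = 10*L (q(L) = (2*L)*5 = 10*L)
-44530/v + q(-110)/(-4762) = -44530/4149 + (10*(-110))/(-4762) = -44530*1/4149 - 1100*(-1/4762) = -44530/4149 + 550/2381 = -103743980/9878769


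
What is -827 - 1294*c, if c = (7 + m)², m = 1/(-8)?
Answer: -1983639/32 ≈ -61989.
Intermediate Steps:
m = -⅛ ≈ -0.12500
c = 3025/64 (c = (7 - ⅛)² = (55/8)² = 3025/64 ≈ 47.266)
-827 - 1294*c = -827 - 1294*3025/64 = -827 - 1957175/32 = -1983639/32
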